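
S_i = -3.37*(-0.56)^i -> [-3.37, 1.89, -1.06, 0.59, -0.33]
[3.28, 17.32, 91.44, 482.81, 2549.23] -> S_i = 3.28*5.28^i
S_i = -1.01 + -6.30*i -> [-1.01, -7.31, -13.61, -19.91, -26.21]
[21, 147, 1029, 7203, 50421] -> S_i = 21*7^i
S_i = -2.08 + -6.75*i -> [-2.08, -8.83, -15.58, -22.33, -29.08]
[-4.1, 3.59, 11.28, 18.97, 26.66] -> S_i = -4.10 + 7.69*i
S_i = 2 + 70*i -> [2, 72, 142, 212, 282]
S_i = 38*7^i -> [38, 266, 1862, 13034, 91238]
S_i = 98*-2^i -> [98, -196, 392, -784, 1568]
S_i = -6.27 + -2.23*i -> [-6.27, -8.5, -10.73, -12.96, -15.19]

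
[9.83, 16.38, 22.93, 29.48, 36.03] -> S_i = 9.83 + 6.55*i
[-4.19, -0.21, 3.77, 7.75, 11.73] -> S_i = -4.19 + 3.98*i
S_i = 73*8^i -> [73, 584, 4672, 37376, 299008]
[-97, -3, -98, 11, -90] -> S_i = Random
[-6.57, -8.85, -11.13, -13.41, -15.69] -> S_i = -6.57 + -2.28*i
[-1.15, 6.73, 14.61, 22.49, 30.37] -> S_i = -1.15 + 7.88*i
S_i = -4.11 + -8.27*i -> [-4.11, -12.38, -20.65, -28.92, -37.19]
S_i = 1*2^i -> [1, 2, 4, 8, 16]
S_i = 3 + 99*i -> [3, 102, 201, 300, 399]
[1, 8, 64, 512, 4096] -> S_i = 1*8^i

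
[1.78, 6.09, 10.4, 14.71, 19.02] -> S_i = 1.78 + 4.31*i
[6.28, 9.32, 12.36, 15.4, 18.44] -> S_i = 6.28 + 3.04*i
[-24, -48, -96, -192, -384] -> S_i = -24*2^i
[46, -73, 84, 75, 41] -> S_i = Random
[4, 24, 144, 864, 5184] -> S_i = 4*6^i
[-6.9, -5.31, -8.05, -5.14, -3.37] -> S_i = Random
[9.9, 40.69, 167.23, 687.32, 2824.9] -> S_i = 9.90*4.11^i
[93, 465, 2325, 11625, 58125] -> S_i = 93*5^i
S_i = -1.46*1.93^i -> [-1.46, -2.82, -5.44, -10.5, -20.26]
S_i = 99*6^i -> [99, 594, 3564, 21384, 128304]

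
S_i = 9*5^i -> [9, 45, 225, 1125, 5625]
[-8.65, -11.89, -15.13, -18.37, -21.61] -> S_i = -8.65 + -3.24*i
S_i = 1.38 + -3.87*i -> [1.38, -2.49, -6.36, -10.23, -14.1]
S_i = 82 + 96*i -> [82, 178, 274, 370, 466]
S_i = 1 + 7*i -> [1, 8, 15, 22, 29]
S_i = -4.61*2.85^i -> [-4.61, -13.14, -37.44, -106.72, -304.14]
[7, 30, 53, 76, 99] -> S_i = 7 + 23*i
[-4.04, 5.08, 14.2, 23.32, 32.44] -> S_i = -4.04 + 9.12*i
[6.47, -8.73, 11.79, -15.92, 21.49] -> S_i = 6.47*(-1.35)^i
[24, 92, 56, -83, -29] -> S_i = Random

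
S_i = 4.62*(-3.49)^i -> [4.62, -16.12, 56.27, -196.39, 685.4]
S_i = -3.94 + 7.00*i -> [-3.94, 3.06, 10.06, 17.06, 24.06]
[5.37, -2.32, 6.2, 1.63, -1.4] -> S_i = Random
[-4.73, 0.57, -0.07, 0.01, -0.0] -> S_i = -4.73*(-0.12)^i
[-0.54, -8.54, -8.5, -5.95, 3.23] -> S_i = Random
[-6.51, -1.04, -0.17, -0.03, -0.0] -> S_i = -6.51*0.16^i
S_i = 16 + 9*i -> [16, 25, 34, 43, 52]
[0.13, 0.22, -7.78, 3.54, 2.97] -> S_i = Random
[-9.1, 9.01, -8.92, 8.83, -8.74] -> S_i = -9.10*(-0.99)^i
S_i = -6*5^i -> [-6, -30, -150, -750, -3750]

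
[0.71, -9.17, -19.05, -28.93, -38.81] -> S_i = 0.71 + -9.88*i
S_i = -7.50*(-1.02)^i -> [-7.5, 7.65, -7.8, 7.96, -8.12]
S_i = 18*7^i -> [18, 126, 882, 6174, 43218]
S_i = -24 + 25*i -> [-24, 1, 26, 51, 76]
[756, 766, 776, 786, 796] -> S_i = 756 + 10*i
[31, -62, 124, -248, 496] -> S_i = 31*-2^i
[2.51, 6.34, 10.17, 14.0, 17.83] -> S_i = 2.51 + 3.83*i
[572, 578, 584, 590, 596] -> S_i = 572 + 6*i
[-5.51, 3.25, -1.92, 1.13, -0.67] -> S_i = -5.51*(-0.59)^i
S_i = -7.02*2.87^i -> [-7.02, -20.15, -57.82, -165.95, -476.28]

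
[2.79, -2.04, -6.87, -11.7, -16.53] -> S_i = 2.79 + -4.83*i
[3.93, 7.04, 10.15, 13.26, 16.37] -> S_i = 3.93 + 3.11*i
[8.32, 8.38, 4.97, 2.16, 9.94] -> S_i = Random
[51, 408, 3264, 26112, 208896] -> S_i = 51*8^i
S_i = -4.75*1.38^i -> [-4.75, -6.56, -9.05, -12.48, -17.23]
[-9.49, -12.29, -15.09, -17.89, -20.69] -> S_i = -9.49 + -2.80*i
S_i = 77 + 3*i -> [77, 80, 83, 86, 89]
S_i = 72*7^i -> [72, 504, 3528, 24696, 172872]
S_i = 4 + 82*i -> [4, 86, 168, 250, 332]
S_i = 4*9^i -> [4, 36, 324, 2916, 26244]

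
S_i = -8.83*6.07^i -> [-8.83, -53.6, -325.34, -1974.82, -11987.14]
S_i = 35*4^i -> [35, 140, 560, 2240, 8960]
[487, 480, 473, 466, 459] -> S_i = 487 + -7*i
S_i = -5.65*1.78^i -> [-5.65, -10.06, -17.9, -31.86, -56.72]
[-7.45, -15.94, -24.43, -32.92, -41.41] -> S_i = -7.45 + -8.49*i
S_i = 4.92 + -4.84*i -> [4.92, 0.08, -4.76, -9.6, -14.44]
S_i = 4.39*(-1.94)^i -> [4.39, -8.52, 16.52, -32.05, 62.18]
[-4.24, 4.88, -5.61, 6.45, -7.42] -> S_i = -4.24*(-1.15)^i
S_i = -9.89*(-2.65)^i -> [-9.89, 26.21, -69.45, 184.05, -487.73]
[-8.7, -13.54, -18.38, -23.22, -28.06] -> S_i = -8.70 + -4.84*i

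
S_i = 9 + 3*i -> [9, 12, 15, 18, 21]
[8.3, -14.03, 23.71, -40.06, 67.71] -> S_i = 8.30*(-1.69)^i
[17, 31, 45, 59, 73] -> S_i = 17 + 14*i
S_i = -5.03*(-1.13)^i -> [-5.03, 5.68, -6.42, 7.26, -8.2]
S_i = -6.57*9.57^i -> [-6.57, -62.87, -601.71, -5758.39, -55107.81]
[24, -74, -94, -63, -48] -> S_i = Random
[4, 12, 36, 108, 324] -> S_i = 4*3^i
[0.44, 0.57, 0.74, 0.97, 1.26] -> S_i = 0.44*1.30^i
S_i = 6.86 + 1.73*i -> [6.86, 8.59, 10.32, 12.05, 13.78]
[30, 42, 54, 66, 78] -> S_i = 30 + 12*i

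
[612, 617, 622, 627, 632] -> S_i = 612 + 5*i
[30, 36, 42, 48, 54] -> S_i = 30 + 6*i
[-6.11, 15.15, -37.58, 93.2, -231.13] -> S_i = -6.11*(-2.48)^i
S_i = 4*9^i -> [4, 36, 324, 2916, 26244]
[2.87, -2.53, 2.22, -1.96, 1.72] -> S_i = 2.87*(-0.88)^i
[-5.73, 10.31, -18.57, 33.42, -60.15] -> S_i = -5.73*(-1.80)^i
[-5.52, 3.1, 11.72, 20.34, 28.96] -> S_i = -5.52 + 8.62*i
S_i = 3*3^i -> [3, 9, 27, 81, 243]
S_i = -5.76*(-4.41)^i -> [-5.76, 25.4, -112.02, 494.01, -2178.6]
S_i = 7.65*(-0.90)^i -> [7.65, -6.89, 6.2, -5.58, 5.02]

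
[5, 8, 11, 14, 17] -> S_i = 5 + 3*i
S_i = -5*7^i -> [-5, -35, -245, -1715, -12005]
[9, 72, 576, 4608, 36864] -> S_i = 9*8^i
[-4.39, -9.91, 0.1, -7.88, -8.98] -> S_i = Random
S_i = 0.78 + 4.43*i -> [0.78, 5.21, 9.64, 14.07, 18.5]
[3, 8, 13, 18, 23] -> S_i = 3 + 5*i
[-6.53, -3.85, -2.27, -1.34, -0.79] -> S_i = -6.53*0.59^i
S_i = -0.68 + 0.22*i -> [-0.68, -0.46, -0.24, -0.02, 0.2]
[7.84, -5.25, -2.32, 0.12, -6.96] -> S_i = Random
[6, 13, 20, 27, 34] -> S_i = 6 + 7*i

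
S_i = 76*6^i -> [76, 456, 2736, 16416, 98496]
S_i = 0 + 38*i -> [0, 38, 76, 114, 152]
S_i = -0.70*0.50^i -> [-0.7, -0.35, -0.18, -0.09, -0.04]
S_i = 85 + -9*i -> [85, 76, 67, 58, 49]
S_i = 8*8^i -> [8, 64, 512, 4096, 32768]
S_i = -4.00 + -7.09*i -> [-4.0, -11.09, -18.18, -25.27, -32.36]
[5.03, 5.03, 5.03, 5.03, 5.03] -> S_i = 5.03*1.00^i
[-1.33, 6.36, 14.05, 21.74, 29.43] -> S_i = -1.33 + 7.69*i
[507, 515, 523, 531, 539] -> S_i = 507 + 8*i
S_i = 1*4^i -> [1, 4, 16, 64, 256]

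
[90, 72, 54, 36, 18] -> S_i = 90 + -18*i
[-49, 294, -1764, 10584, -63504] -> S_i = -49*-6^i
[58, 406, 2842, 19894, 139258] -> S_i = 58*7^i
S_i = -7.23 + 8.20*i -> [-7.23, 0.97, 9.17, 17.37, 25.57]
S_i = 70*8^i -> [70, 560, 4480, 35840, 286720]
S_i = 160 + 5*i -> [160, 165, 170, 175, 180]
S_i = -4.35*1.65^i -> [-4.35, -7.18, -11.84, -19.54, -32.24]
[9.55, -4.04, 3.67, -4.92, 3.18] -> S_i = Random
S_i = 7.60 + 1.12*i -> [7.6, 8.72, 9.84, 10.96, 12.08]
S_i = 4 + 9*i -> [4, 13, 22, 31, 40]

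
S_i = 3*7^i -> [3, 21, 147, 1029, 7203]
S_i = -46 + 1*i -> [-46, -45, -44, -43, -42]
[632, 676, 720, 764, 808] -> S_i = 632 + 44*i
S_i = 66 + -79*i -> [66, -13, -92, -171, -250]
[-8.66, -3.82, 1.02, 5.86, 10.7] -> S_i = -8.66 + 4.84*i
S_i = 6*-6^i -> [6, -36, 216, -1296, 7776]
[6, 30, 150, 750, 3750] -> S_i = 6*5^i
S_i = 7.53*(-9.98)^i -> [7.53, -75.15, 749.99, -7484.91, 74699.4]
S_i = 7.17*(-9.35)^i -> [7.17, -67.04, 626.82, -5860.76, 54798.11]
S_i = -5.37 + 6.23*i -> [-5.37, 0.86, 7.09, 13.32, 19.55]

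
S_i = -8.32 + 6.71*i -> [-8.32, -1.61, 5.1, 11.81, 18.52]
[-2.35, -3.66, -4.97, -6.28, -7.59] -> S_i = -2.35 + -1.31*i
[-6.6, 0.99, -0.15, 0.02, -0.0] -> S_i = -6.60*(-0.15)^i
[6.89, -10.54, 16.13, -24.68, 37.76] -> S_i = 6.89*(-1.53)^i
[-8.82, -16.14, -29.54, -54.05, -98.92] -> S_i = -8.82*1.83^i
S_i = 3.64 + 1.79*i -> [3.64, 5.43, 7.22, 9.01, 10.8]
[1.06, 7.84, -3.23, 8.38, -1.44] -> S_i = Random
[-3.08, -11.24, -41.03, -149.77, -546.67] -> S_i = -3.08*3.65^i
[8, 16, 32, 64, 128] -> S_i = 8*2^i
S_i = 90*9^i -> [90, 810, 7290, 65610, 590490]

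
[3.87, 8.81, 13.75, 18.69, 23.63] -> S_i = 3.87 + 4.94*i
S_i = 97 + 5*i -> [97, 102, 107, 112, 117]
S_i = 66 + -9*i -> [66, 57, 48, 39, 30]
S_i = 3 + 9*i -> [3, 12, 21, 30, 39]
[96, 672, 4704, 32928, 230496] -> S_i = 96*7^i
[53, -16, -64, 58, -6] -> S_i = Random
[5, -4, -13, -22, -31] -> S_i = 5 + -9*i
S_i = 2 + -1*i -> [2, 1, 0, -1, -2]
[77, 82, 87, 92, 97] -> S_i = 77 + 5*i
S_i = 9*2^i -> [9, 18, 36, 72, 144]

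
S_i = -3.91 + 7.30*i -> [-3.91, 3.39, 10.69, 17.99, 25.29]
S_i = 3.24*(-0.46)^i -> [3.24, -1.49, 0.69, -0.32, 0.15]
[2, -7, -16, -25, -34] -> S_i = 2 + -9*i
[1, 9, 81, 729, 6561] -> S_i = 1*9^i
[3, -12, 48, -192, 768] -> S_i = 3*-4^i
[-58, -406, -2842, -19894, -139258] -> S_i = -58*7^i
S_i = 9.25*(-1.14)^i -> [9.25, -10.54, 12.02, -13.7, 15.62]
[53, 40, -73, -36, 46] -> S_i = Random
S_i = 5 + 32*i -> [5, 37, 69, 101, 133]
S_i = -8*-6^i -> [-8, 48, -288, 1728, -10368]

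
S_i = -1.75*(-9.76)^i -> [-1.75, 17.08, -166.7, 1627.0, -15879.52]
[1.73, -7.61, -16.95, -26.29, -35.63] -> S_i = 1.73 + -9.34*i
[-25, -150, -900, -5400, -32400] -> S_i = -25*6^i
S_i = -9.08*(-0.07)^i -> [-9.08, 0.64, -0.04, 0.0, -0.0]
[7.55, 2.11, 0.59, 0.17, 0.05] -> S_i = 7.55*0.28^i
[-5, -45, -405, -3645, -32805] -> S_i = -5*9^i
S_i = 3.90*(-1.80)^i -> [3.9, -7.02, 12.64, -22.74, 40.94]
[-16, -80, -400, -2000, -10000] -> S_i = -16*5^i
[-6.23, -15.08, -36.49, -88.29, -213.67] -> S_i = -6.23*2.42^i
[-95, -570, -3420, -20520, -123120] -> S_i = -95*6^i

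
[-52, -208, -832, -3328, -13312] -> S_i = -52*4^i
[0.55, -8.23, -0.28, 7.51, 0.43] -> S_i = Random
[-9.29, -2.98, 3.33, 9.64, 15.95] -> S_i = -9.29 + 6.31*i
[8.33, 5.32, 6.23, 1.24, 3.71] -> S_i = Random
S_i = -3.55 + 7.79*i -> [-3.55, 4.24, 12.03, 19.82, 27.61]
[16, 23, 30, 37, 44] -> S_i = 16 + 7*i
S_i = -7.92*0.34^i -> [-7.92, -2.69, -0.92, -0.31, -0.11]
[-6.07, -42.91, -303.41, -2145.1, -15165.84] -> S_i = -6.07*7.07^i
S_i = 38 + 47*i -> [38, 85, 132, 179, 226]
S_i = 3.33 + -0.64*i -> [3.33, 2.69, 2.05, 1.41, 0.77]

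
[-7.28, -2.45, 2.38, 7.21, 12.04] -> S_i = -7.28 + 4.83*i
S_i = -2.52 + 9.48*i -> [-2.52, 6.96, 16.44, 25.92, 35.4]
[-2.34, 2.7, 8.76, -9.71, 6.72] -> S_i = Random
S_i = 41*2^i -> [41, 82, 164, 328, 656]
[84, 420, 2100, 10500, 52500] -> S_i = 84*5^i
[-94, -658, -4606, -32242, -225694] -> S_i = -94*7^i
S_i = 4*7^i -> [4, 28, 196, 1372, 9604]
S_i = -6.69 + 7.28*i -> [-6.69, 0.59, 7.87, 15.15, 22.43]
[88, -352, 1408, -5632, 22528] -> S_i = 88*-4^i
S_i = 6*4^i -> [6, 24, 96, 384, 1536]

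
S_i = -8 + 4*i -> [-8, -4, 0, 4, 8]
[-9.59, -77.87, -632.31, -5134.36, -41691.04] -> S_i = -9.59*8.12^i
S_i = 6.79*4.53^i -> [6.79, 30.76, 139.34, 631.2, 2859.32]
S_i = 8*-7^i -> [8, -56, 392, -2744, 19208]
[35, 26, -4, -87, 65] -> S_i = Random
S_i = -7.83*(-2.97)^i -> [-7.83, 23.26, -69.07, 205.13, -609.24]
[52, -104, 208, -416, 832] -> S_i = 52*-2^i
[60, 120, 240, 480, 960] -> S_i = 60*2^i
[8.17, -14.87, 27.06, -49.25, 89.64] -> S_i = 8.17*(-1.82)^i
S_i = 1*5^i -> [1, 5, 25, 125, 625]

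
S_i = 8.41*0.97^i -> [8.41, 8.16, 7.91, 7.68, 7.45]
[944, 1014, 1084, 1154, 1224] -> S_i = 944 + 70*i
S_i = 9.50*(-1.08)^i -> [9.5, -10.26, 11.08, -11.97, 12.92]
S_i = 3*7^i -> [3, 21, 147, 1029, 7203]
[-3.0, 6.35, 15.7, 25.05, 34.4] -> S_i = -3.00 + 9.35*i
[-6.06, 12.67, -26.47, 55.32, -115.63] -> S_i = -6.06*(-2.09)^i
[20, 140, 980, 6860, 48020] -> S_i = 20*7^i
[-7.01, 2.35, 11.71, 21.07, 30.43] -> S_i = -7.01 + 9.36*i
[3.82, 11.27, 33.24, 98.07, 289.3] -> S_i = 3.82*2.95^i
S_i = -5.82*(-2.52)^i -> [-5.82, 14.67, -36.96, 93.14, -234.71]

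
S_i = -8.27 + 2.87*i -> [-8.27, -5.4, -2.53, 0.34, 3.21]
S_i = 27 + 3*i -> [27, 30, 33, 36, 39]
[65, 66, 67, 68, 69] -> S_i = 65 + 1*i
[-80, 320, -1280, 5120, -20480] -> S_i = -80*-4^i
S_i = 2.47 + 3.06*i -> [2.47, 5.53, 8.59, 11.65, 14.71]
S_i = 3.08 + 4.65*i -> [3.08, 7.73, 12.38, 17.03, 21.68]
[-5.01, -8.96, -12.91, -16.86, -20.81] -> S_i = -5.01 + -3.95*i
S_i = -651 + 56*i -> [-651, -595, -539, -483, -427]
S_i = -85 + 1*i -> [-85, -84, -83, -82, -81]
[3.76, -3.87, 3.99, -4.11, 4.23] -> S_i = 3.76*(-1.03)^i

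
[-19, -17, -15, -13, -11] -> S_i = -19 + 2*i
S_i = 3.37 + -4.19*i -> [3.37, -0.82, -5.01, -9.2, -13.39]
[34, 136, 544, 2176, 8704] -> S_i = 34*4^i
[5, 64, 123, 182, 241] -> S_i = 5 + 59*i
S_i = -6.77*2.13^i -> [-6.77, -14.42, -30.71, -65.42, -139.35]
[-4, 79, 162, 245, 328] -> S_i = -4 + 83*i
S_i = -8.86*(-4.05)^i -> [-8.86, 35.88, -145.33, 588.57, -2383.71]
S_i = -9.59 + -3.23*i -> [-9.59, -12.82, -16.05, -19.28, -22.51]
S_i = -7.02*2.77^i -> [-7.02, -19.45, -53.86, -149.2, -413.29]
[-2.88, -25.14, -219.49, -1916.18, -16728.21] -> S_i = -2.88*8.73^i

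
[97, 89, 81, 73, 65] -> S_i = 97 + -8*i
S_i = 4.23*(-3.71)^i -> [4.23, -15.69, 58.22, -216.0, 801.38]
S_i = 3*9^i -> [3, 27, 243, 2187, 19683]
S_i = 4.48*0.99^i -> [4.48, 4.44, 4.39, 4.35, 4.3]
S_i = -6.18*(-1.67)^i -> [-6.18, 10.32, -17.24, 28.78, -48.07]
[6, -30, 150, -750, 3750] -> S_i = 6*-5^i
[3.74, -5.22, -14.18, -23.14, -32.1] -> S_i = 3.74 + -8.96*i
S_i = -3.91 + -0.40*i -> [-3.91, -4.31, -4.71, -5.11, -5.51]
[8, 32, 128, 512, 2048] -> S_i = 8*4^i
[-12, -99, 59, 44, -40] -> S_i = Random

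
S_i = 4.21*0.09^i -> [4.21, 0.38, 0.03, 0.0, 0.0]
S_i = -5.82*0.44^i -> [-5.82, -2.56, -1.13, -0.5, -0.22]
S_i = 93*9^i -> [93, 837, 7533, 67797, 610173]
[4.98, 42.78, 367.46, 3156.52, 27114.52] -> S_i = 4.98*8.59^i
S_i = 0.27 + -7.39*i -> [0.27, -7.12, -14.51, -21.9, -29.29]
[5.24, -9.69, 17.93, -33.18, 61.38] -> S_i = 5.24*(-1.85)^i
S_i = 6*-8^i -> [6, -48, 384, -3072, 24576]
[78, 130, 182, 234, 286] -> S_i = 78 + 52*i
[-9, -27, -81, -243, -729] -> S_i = -9*3^i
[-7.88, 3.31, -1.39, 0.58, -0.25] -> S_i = -7.88*(-0.42)^i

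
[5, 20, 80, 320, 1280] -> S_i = 5*4^i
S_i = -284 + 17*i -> [-284, -267, -250, -233, -216]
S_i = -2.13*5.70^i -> [-2.13, -12.14, -69.2, -394.46, -2248.43]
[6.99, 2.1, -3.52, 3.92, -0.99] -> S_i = Random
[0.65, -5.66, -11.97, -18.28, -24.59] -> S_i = 0.65 + -6.31*i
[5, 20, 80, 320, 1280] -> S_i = 5*4^i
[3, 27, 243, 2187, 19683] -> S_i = 3*9^i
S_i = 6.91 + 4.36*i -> [6.91, 11.27, 15.63, 19.99, 24.35]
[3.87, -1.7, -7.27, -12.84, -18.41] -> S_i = 3.87 + -5.57*i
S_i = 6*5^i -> [6, 30, 150, 750, 3750]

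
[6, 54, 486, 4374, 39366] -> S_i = 6*9^i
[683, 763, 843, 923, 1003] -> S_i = 683 + 80*i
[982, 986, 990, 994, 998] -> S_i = 982 + 4*i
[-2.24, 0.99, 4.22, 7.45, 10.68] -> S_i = -2.24 + 3.23*i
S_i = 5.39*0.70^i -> [5.39, 3.77, 2.64, 1.85, 1.29]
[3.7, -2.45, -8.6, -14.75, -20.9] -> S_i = 3.70 + -6.15*i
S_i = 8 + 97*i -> [8, 105, 202, 299, 396]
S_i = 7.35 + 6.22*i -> [7.35, 13.57, 19.79, 26.01, 32.23]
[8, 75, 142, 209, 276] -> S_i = 8 + 67*i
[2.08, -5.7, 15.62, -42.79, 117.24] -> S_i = 2.08*(-2.74)^i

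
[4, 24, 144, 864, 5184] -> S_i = 4*6^i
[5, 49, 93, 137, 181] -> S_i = 5 + 44*i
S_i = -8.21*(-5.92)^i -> [-8.21, 48.6, -287.73, 1703.37, -10083.93]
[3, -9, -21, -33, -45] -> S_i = 3 + -12*i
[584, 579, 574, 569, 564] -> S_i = 584 + -5*i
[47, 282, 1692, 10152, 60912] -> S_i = 47*6^i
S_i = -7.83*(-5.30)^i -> [-7.83, 41.5, -219.94, 1165.71, -6178.25]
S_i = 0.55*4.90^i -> [0.55, 2.7, 13.21, 64.71, 317.06]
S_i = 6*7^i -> [6, 42, 294, 2058, 14406]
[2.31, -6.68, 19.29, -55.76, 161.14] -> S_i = 2.31*(-2.89)^i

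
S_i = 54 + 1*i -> [54, 55, 56, 57, 58]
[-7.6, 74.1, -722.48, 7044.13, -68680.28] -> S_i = -7.60*(-9.75)^i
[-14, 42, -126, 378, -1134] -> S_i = -14*-3^i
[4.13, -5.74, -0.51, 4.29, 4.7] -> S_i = Random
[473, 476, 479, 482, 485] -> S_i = 473 + 3*i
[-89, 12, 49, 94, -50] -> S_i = Random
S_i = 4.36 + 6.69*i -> [4.36, 11.05, 17.74, 24.43, 31.12]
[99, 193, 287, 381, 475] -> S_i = 99 + 94*i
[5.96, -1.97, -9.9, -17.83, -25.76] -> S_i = 5.96 + -7.93*i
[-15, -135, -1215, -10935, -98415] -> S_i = -15*9^i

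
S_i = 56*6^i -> [56, 336, 2016, 12096, 72576]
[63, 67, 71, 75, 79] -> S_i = 63 + 4*i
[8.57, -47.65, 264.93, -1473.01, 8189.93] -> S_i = 8.57*(-5.56)^i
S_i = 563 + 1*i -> [563, 564, 565, 566, 567]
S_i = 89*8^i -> [89, 712, 5696, 45568, 364544]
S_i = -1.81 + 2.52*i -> [-1.81, 0.71, 3.23, 5.75, 8.27]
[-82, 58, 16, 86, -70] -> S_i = Random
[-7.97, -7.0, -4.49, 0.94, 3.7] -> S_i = Random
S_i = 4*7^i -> [4, 28, 196, 1372, 9604]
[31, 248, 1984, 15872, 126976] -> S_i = 31*8^i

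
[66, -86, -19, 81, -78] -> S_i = Random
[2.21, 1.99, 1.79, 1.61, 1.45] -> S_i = 2.21*0.90^i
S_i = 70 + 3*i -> [70, 73, 76, 79, 82]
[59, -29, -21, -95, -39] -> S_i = Random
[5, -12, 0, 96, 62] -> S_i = Random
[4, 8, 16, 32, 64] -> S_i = 4*2^i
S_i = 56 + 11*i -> [56, 67, 78, 89, 100]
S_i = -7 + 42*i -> [-7, 35, 77, 119, 161]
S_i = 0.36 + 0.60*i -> [0.36, 0.96, 1.56, 2.16, 2.76]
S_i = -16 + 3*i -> [-16, -13, -10, -7, -4]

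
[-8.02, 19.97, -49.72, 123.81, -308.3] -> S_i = -8.02*(-2.49)^i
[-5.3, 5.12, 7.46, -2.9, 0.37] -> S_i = Random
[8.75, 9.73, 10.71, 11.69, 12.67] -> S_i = 8.75 + 0.98*i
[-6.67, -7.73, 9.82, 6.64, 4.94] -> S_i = Random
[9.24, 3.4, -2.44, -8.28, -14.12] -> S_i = 9.24 + -5.84*i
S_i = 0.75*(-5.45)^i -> [0.75, -4.09, 22.28, -121.41, 661.68]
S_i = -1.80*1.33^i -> [-1.8, -2.39, -3.18, -4.23, -5.63]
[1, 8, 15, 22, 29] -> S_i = 1 + 7*i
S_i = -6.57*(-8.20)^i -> [-6.57, 53.87, -441.77, 3622.49, -29704.4]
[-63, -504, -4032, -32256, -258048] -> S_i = -63*8^i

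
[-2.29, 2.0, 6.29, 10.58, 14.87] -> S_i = -2.29 + 4.29*i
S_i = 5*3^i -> [5, 15, 45, 135, 405]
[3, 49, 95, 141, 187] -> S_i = 3 + 46*i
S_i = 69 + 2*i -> [69, 71, 73, 75, 77]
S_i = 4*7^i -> [4, 28, 196, 1372, 9604]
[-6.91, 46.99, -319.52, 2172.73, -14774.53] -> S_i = -6.91*(-6.80)^i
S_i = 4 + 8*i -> [4, 12, 20, 28, 36]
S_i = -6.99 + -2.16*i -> [-6.99, -9.15, -11.31, -13.47, -15.63]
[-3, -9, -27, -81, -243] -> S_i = -3*3^i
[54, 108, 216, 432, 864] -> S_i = 54*2^i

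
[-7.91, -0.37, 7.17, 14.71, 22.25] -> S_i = -7.91 + 7.54*i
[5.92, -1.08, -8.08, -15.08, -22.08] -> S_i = 5.92 + -7.00*i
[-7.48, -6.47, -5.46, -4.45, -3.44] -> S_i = -7.48 + 1.01*i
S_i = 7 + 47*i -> [7, 54, 101, 148, 195]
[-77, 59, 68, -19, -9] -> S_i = Random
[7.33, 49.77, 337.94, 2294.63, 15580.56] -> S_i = 7.33*6.79^i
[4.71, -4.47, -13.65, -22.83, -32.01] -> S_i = 4.71 + -9.18*i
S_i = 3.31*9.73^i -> [3.31, 32.21, 313.37, 3049.06, 29667.39]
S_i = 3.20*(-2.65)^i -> [3.2, -8.48, 22.47, -59.55, 157.81]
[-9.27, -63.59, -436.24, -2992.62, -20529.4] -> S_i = -9.27*6.86^i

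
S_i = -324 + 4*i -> [-324, -320, -316, -312, -308]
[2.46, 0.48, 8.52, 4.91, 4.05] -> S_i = Random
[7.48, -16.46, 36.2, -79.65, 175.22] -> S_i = 7.48*(-2.20)^i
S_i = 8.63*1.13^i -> [8.63, 9.75, 11.02, 12.45, 14.07]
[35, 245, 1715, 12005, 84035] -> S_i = 35*7^i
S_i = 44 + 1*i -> [44, 45, 46, 47, 48]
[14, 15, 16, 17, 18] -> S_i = 14 + 1*i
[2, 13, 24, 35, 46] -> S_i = 2 + 11*i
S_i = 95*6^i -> [95, 570, 3420, 20520, 123120]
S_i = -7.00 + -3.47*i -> [-7.0, -10.47, -13.94, -17.41, -20.88]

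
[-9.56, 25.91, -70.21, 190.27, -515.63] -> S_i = -9.56*(-2.71)^i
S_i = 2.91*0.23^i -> [2.91, 0.67, 0.15, 0.04, 0.01]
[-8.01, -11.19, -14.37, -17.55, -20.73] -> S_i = -8.01 + -3.18*i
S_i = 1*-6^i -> [1, -6, 36, -216, 1296]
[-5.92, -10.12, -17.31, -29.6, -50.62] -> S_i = -5.92*1.71^i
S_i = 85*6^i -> [85, 510, 3060, 18360, 110160]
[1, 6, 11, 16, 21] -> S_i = 1 + 5*i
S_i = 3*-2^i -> [3, -6, 12, -24, 48]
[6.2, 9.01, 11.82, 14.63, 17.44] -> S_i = 6.20 + 2.81*i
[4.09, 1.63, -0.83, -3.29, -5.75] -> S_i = 4.09 + -2.46*i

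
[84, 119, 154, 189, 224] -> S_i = 84 + 35*i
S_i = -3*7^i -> [-3, -21, -147, -1029, -7203]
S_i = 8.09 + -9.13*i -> [8.09, -1.04, -10.17, -19.3, -28.43]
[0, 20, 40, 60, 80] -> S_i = 0 + 20*i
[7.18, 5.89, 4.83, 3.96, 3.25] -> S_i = 7.18*0.82^i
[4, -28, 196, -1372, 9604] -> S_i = 4*-7^i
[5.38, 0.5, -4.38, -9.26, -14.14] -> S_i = 5.38 + -4.88*i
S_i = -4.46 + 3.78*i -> [-4.46, -0.68, 3.1, 6.88, 10.66]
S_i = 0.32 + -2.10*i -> [0.32, -1.78, -3.88, -5.98, -8.08]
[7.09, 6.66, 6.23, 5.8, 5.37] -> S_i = 7.09 + -0.43*i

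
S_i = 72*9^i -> [72, 648, 5832, 52488, 472392]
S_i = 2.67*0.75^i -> [2.67, 2.0, 1.5, 1.13, 0.84]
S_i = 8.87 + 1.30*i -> [8.87, 10.17, 11.47, 12.77, 14.07]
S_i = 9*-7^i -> [9, -63, 441, -3087, 21609]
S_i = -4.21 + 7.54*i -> [-4.21, 3.33, 10.87, 18.41, 25.95]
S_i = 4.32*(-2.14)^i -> [4.32, -9.24, 19.78, -42.34, 90.6]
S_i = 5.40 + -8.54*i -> [5.4, -3.14, -11.68, -20.22, -28.76]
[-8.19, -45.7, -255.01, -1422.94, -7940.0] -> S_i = -8.19*5.58^i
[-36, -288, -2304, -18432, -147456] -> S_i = -36*8^i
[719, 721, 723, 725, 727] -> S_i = 719 + 2*i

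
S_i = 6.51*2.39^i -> [6.51, 15.56, 37.19, 88.87, 212.41]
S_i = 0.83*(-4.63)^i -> [0.83, -3.84, 17.79, -82.38, 381.42]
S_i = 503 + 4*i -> [503, 507, 511, 515, 519]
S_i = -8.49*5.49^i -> [-8.49, -46.61, -255.89, -1404.83, -7712.53]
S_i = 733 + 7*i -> [733, 740, 747, 754, 761]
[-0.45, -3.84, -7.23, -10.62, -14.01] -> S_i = -0.45 + -3.39*i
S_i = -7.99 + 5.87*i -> [-7.99, -2.12, 3.75, 9.62, 15.49]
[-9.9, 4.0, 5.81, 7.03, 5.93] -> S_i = Random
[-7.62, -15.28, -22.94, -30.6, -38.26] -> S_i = -7.62 + -7.66*i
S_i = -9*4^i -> [-9, -36, -144, -576, -2304]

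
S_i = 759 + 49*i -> [759, 808, 857, 906, 955]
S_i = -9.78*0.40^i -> [-9.78, -3.91, -1.56, -0.63, -0.25]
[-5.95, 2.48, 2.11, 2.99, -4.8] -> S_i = Random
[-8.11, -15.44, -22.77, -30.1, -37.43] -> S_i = -8.11 + -7.33*i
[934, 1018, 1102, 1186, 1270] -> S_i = 934 + 84*i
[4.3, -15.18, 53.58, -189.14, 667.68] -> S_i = 4.30*(-3.53)^i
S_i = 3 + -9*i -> [3, -6, -15, -24, -33]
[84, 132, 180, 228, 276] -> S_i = 84 + 48*i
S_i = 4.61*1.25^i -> [4.61, 5.76, 7.2, 9.0, 11.25]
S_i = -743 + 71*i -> [-743, -672, -601, -530, -459]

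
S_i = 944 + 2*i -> [944, 946, 948, 950, 952]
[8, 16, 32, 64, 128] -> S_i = 8*2^i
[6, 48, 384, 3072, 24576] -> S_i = 6*8^i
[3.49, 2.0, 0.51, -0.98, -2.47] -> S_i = 3.49 + -1.49*i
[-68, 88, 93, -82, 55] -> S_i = Random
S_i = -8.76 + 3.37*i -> [-8.76, -5.39, -2.02, 1.35, 4.72]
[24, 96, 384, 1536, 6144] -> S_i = 24*4^i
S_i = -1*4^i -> [-1, -4, -16, -64, -256]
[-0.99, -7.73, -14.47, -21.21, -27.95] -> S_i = -0.99 + -6.74*i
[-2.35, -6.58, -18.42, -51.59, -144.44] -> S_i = -2.35*2.80^i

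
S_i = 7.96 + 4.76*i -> [7.96, 12.72, 17.48, 22.24, 27.0]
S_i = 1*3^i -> [1, 3, 9, 27, 81]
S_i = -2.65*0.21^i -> [-2.65, -0.56, -0.12, -0.02, -0.01]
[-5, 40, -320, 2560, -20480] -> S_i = -5*-8^i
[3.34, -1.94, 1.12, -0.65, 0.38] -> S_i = 3.34*(-0.58)^i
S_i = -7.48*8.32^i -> [-7.48, -62.23, -517.78, -4307.96, -35842.22]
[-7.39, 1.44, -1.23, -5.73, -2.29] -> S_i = Random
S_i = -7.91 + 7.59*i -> [-7.91, -0.32, 7.27, 14.86, 22.45]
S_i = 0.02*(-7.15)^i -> [0.02, -0.14, 1.02, -7.31, 52.27]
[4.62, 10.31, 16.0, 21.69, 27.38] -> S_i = 4.62 + 5.69*i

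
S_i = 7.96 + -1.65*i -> [7.96, 6.31, 4.66, 3.01, 1.36]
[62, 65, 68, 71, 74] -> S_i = 62 + 3*i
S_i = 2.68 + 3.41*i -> [2.68, 6.09, 9.5, 12.91, 16.32]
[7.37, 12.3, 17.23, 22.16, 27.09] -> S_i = 7.37 + 4.93*i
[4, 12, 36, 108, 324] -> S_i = 4*3^i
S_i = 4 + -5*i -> [4, -1, -6, -11, -16]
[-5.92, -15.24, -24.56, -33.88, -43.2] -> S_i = -5.92 + -9.32*i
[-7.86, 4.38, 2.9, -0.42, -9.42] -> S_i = Random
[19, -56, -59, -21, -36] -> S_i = Random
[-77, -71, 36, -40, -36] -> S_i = Random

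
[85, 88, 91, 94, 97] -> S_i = 85 + 3*i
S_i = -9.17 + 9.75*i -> [-9.17, 0.58, 10.33, 20.08, 29.83]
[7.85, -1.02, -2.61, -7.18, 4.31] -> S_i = Random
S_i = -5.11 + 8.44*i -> [-5.11, 3.33, 11.77, 20.21, 28.65]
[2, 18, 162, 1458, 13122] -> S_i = 2*9^i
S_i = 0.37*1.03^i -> [0.37, 0.38, 0.39, 0.4, 0.42]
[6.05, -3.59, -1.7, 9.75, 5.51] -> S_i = Random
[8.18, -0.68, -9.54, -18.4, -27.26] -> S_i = 8.18 + -8.86*i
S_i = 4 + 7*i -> [4, 11, 18, 25, 32]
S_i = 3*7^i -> [3, 21, 147, 1029, 7203]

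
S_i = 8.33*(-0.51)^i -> [8.33, -4.25, 2.17, -1.1, 0.56]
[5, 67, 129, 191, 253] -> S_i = 5 + 62*i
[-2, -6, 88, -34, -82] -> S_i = Random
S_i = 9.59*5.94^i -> [9.59, 56.96, 338.37, 2009.92, 11938.9]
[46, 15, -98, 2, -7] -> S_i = Random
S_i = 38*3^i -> [38, 114, 342, 1026, 3078]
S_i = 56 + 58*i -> [56, 114, 172, 230, 288]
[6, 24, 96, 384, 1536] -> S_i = 6*4^i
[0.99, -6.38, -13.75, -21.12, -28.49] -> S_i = 0.99 + -7.37*i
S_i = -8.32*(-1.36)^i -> [-8.32, 11.32, -15.39, 20.93, -28.46]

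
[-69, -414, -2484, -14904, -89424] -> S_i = -69*6^i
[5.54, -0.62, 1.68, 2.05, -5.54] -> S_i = Random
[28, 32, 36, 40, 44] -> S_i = 28 + 4*i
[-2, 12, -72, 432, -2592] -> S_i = -2*-6^i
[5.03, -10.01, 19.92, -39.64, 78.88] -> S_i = 5.03*(-1.99)^i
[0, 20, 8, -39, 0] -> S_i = Random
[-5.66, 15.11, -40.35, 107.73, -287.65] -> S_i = -5.66*(-2.67)^i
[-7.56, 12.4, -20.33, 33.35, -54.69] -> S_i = -7.56*(-1.64)^i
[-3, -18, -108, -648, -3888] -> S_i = -3*6^i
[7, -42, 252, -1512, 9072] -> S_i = 7*-6^i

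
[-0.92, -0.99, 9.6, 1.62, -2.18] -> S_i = Random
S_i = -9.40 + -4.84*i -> [-9.4, -14.24, -19.08, -23.92, -28.76]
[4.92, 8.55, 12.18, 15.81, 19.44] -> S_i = 4.92 + 3.63*i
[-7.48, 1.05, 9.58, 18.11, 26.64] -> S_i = -7.48 + 8.53*i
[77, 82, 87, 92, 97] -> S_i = 77 + 5*i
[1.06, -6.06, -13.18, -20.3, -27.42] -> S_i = 1.06 + -7.12*i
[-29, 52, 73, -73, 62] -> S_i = Random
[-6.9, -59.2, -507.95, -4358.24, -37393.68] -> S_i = -6.90*8.58^i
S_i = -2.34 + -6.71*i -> [-2.34, -9.05, -15.76, -22.47, -29.18]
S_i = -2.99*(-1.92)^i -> [-2.99, 5.74, -11.02, 21.16, -40.63]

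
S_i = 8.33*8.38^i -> [8.33, 69.81, 584.97, 4902.04, 41079.11]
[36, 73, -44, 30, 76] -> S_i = Random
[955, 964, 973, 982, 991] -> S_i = 955 + 9*i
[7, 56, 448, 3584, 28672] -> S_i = 7*8^i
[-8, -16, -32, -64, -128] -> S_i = -8*2^i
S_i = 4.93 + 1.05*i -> [4.93, 5.98, 7.03, 8.08, 9.13]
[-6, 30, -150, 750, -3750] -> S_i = -6*-5^i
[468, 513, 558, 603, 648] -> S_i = 468 + 45*i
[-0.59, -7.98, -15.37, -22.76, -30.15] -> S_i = -0.59 + -7.39*i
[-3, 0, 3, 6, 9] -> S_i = -3 + 3*i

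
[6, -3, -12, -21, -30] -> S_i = 6 + -9*i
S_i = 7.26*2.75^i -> [7.26, 19.96, 54.9, 150.99, 415.21]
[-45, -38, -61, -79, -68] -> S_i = Random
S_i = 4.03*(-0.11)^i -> [4.03, -0.44, 0.05, -0.01, 0.0]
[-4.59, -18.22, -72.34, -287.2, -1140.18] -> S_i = -4.59*3.97^i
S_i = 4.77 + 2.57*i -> [4.77, 7.34, 9.91, 12.48, 15.05]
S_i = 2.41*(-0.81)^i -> [2.41, -1.95, 1.58, -1.28, 1.04]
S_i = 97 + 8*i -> [97, 105, 113, 121, 129]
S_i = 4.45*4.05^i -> [4.45, 18.02, 72.99, 295.61, 1197.24]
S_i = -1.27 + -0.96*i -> [-1.27, -2.23, -3.19, -4.15, -5.11]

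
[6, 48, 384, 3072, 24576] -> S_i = 6*8^i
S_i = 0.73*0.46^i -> [0.73, 0.34, 0.15, 0.07, 0.03]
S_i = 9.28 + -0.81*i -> [9.28, 8.47, 7.66, 6.85, 6.04]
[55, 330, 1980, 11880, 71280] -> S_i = 55*6^i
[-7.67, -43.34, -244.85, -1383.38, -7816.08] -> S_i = -7.67*5.65^i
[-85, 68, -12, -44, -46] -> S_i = Random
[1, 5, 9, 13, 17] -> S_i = 1 + 4*i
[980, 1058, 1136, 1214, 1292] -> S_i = 980 + 78*i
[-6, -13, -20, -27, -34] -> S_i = -6 + -7*i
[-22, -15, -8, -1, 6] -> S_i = -22 + 7*i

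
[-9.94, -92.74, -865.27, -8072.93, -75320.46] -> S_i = -9.94*9.33^i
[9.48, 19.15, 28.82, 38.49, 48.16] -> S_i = 9.48 + 9.67*i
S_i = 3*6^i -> [3, 18, 108, 648, 3888]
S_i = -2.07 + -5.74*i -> [-2.07, -7.81, -13.55, -19.29, -25.03]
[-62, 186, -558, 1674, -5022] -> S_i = -62*-3^i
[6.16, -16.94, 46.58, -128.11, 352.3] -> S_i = 6.16*(-2.75)^i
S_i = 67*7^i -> [67, 469, 3283, 22981, 160867]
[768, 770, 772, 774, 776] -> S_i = 768 + 2*i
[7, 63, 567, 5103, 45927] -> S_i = 7*9^i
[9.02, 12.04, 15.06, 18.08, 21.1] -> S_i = 9.02 + 3.02*i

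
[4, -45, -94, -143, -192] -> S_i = 4 + -49*i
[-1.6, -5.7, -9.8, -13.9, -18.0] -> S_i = -1.60 + -4.10*i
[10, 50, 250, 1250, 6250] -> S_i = 10*5^i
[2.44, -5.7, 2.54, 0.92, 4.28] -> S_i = Random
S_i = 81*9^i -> [81, 729, 6561, 59049, 531441]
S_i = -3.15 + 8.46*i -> [-3.15, 5.31, 13.77, 22.23, 30.69]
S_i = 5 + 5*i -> [5, 10, 15, 20, 25]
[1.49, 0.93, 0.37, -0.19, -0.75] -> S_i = 1.49 + -0.56*i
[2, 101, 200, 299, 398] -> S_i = 2 + 99*i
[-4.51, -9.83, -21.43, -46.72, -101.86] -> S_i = -4.51*2.18^i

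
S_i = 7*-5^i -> [7, -35, 175, -875, 4375]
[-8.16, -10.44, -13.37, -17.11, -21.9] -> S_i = -8.16*1.28^i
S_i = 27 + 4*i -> [27, 31, 35, 39, 43]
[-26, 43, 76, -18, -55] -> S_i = Random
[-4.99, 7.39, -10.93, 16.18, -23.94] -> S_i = -4.99*(-1.48)^i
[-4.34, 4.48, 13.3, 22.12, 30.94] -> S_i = -4.34 + 8.82*i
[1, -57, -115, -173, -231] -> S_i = 1 + -58*i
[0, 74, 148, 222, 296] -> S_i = 0 + 74*i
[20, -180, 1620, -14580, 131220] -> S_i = 20*-9^i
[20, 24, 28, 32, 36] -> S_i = 20 + 4*i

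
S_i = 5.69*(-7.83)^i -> [5.69, -44.55, 348.85, -2731.48, 21387.47]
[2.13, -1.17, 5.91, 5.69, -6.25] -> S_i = Random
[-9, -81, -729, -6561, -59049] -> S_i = -9*9^i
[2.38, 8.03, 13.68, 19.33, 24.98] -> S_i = 2.38 + 5.65*i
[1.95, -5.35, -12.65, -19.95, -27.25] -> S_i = 1.95 + -7.30*i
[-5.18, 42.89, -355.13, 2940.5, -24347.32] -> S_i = -5.18*(-8.28)^i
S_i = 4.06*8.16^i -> [4.06, 33.13, 270.34, 2205.95, 18000.59]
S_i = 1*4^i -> [1, 4, 16, 64, 256]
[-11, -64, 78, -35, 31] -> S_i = Random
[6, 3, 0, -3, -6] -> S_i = 6 + -3*i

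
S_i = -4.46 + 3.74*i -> [-4.46, -0.72, 3.02, 6.76, 10.5]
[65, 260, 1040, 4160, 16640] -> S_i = 65*4^i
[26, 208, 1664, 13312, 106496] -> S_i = 26*8^i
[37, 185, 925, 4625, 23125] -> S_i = 37*5^i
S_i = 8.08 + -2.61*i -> [8.08, 5.47, 2.86, 0.25, -2.36]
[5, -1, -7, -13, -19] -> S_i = 5 + -6*i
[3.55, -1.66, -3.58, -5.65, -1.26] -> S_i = Random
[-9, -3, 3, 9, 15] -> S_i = -9 + 6*i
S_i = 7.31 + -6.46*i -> [7.31, 0.85, -5.61, -12.07, -18.53]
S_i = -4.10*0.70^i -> [-4.1, -2.87, -2.01, -1.41, -0.98]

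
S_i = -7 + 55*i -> [-7, 48, 103, 158, 213]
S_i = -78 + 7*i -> [-78, -71, -64, -57, -50]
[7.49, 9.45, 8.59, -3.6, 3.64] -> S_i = Random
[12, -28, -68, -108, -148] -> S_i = 12 + -40*i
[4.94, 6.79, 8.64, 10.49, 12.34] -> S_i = 4.94 + 1.85*i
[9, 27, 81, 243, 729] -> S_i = 9*3^i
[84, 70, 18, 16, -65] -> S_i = Random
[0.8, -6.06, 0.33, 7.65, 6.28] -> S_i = Random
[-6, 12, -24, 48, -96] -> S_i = -6*-2^i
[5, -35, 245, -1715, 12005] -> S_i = 5*-7^i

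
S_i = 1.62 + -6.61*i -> [1.62, -4.99, -11.6, -18.21, -24.82]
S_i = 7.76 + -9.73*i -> [7.76, -1.97, -11.7, -21.43, -31.16]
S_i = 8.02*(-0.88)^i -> [8.02, -7.06, 6.21, -5.47, 4.81]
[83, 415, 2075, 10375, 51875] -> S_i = 83*5^i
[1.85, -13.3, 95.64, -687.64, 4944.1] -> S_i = 1.85*(-7.19)^i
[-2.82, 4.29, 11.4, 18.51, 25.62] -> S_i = -2.82 + 7.11*i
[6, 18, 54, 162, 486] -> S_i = 6*3^i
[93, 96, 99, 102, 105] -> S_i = 93 + 3*i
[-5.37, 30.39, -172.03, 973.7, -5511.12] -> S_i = -5.37*(-5.66)^i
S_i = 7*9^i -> [7, 63, 567, 5103, 45927]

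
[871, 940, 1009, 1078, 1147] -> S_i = 871 + 69*i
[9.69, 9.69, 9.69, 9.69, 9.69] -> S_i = 9.69 + 0.00*i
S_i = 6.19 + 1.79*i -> [6.19, 7.98, 9.77, 11.56, 13.35]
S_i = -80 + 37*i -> [-80, -43, -6, 31, 68]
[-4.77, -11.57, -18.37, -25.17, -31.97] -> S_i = -4.77 + -6.80*i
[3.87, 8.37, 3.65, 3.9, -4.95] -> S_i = Random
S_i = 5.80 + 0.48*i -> [5.8, 6.28, 6.76, 7.24, 7.72]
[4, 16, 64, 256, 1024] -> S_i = 4*4^i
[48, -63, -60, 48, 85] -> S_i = Random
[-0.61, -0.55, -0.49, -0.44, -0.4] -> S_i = -0.61*0.90^i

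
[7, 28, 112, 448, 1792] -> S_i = 7*4^i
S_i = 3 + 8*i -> [3, 11, 19, 27, 35]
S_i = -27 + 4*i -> [-27, -23, -19, -15, -11]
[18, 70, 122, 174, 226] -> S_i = 18 + 52*i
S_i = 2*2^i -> [2, 4, 8, 16, 32]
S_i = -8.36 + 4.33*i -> [-8.36, -4.03, 0.3, 4.63, 8.96]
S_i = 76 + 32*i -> [76, 108, 140, 172, 204]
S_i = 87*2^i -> [87, 174, 348, 696, 1392]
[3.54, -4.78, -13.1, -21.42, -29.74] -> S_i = 3.54 + -8.32*i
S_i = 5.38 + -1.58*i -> [5.38, 3.8, 2.22, 0.64, -0.94]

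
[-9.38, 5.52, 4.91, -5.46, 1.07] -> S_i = Random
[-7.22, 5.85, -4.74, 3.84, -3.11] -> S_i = -7.22*(-0.81)^i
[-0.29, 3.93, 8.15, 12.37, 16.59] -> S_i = -0.29 + 4.22*i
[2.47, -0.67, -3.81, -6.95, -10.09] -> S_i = 2.47 + -3.14*i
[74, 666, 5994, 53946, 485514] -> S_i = 74*9^i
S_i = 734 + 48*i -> [734, 782, 830, 878, 926]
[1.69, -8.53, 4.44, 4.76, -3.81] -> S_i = Random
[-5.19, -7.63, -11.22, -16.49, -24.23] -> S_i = -5.19*1.47^i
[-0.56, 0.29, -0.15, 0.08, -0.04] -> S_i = -0.56*(-0.52)^i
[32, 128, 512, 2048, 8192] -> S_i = 32*4^i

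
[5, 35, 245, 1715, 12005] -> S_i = 5*7^i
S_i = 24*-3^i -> [24, -72, 216, -648, 1944]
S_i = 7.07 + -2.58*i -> [7.07, 4.49, 1.91, -0.67, -3.25]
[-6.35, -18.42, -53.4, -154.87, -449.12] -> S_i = -6.35*2.90^i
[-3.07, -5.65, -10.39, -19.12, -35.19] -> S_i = -3.07*1.84^i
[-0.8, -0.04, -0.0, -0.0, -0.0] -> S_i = -0.80*0.05^i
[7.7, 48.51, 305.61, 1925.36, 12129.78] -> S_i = 7.70*6.30^i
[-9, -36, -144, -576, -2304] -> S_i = -9*4^i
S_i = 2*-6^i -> [2, -12, 72, -432, 2592]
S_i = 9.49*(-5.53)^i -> [9.49, -52.48, 290.21, -1604.88, 8874.97]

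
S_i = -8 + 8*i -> [-8, 0, 8, 16, 24]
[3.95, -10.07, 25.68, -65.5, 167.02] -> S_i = 3.95*(-2.55)^i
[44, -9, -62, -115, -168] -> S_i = 44 + -53*i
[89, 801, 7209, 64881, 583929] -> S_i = 89*9^i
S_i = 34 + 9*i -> [34, 43, 52, 61, 70]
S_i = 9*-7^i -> [9, -63, 441, -3087, 21609]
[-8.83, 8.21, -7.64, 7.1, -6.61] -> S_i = -8.83*(-0.93)^i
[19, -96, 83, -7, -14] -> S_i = Random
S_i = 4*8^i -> [4, 32, 256, 2048, 16384]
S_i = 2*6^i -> [2, 12, 72, 432, 2592]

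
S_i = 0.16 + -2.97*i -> [0.16, -2.81, -5.78, -8.75, -11.72]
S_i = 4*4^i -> [4, 16, 64, 256, 1024]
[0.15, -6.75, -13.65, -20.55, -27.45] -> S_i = 0.15 + -6.90*i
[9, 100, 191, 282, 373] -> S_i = 9 + 91*i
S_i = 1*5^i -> [1, 5, 25, 125, 625]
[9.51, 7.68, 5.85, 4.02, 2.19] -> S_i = 9.51 + -1.83*i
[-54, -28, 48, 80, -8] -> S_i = Random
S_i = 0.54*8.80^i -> [0.54, 4.75, 41.82, 367.99, 3238.35]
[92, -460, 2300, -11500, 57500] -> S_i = 92*-5^i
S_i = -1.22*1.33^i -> [-1.22, -1.62, -2.16, -2.87, -3.82]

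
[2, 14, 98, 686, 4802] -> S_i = 2*7^i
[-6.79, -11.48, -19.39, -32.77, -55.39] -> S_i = -6.79*1.69^i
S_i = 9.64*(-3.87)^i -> [9.64, -37.31, 144.38, -558.74, 2162.32]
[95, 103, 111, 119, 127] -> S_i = 95 + 8*i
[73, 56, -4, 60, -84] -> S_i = Random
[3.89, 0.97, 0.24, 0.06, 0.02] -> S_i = 3.89*0.25^i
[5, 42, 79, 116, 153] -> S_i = 5 + 37*i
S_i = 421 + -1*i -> [421, 420, 419, 418, 417]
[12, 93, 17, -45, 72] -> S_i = Random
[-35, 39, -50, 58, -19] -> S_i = Random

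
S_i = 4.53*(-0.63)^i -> [4.53, -2.85, 1.8, -1.13, 0.71]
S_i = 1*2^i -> [1, 2, 4, 8, 16]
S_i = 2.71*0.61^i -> [2.71, 1.65, 1.01, 0.62, 0.38]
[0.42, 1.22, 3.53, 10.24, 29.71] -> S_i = 0.42*2.90^i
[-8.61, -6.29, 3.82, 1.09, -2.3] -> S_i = Random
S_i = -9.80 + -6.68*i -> [-9.8, -16.48, -23.16, -29.84, -36.52]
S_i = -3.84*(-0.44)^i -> [-3.84, 1.69, -0.74, 0.33, -0.14]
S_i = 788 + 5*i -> [788, 793, 798, 803, 808]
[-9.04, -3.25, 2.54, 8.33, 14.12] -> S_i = -9.04 + 5.79*i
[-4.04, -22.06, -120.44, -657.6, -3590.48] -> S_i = -4.04*5.46^i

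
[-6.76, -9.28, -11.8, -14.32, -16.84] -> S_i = -6.76 + -2.52*i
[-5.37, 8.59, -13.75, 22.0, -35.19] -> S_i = -5.37*(-1.60)^i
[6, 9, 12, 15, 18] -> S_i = 6 + 3*i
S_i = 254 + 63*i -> [254, 317, 380, 443, 506]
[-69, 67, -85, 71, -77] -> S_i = Random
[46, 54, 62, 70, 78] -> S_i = 46 + 8*i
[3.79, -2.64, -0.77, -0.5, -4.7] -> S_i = Random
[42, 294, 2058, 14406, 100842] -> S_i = 42*7^i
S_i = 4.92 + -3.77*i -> [4.92, 1.15, -2.62, -6.39, -10.16]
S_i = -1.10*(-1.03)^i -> [-1.1, 1.13, -1.17, 1.2, -1.24]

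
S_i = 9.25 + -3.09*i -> [9.25, 6.16, 3.07, -0.02, -3.11]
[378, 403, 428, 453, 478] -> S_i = 378 + 25*i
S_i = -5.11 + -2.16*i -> [-5.11, -7.27, -9.43, -11.59, -13.75]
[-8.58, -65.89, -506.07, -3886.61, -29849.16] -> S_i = -8.58*7.68^i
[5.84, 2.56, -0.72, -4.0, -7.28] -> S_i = 5.84 + -3.28*i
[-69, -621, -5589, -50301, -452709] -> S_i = -69*9^i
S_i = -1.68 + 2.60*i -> [-1.68, 0.92, 3.52, 6.12, 8.72]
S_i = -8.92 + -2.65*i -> [-8.92, -11.57, -14.22, -16.87, -19.52]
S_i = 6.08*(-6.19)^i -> [6.08, -37.64, 232.96, -1442.03, 8926.19]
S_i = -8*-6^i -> [-8, 48, -288, 1728, -10368]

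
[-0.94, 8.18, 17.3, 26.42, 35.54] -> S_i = -0.94 + 9.12*i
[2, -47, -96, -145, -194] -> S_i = 2 + -49*i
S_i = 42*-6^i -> [42, -252, 1512, -9072, 54432]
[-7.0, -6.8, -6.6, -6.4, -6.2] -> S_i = -7.00 + 0.20*i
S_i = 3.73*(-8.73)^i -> [3.73, -32.56, 284.27, -2481.71, 21665.35]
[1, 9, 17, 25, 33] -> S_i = 1 + 8*i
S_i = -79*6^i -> [-79, -474, -2844, -17064, -102384]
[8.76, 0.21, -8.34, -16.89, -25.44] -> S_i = 8.76 + -8.55*i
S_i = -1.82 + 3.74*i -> [-1.82, 1.92, 5.66, 9.4, 13.14]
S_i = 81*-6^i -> [81, -486, 2916, -17496, 104976]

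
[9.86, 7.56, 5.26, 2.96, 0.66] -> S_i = 9.86 + -2.30*i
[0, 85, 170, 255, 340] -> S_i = 0 + 85*i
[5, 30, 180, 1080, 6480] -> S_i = 5*6^i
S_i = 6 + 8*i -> [6, 14, 22, 30, 38]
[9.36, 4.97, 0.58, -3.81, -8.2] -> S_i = 9.36 + -4.39*i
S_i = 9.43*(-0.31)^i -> [9.43, -2.92, 0.91, -0.28, 0.09]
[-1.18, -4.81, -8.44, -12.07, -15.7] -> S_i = -1.18 + -3.63*i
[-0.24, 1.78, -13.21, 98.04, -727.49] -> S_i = -0.24*(-7.42)^i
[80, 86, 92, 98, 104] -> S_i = 80 + 6*i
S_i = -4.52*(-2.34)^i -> [-4.52, 10.58, -24.75, 57.91, -135.52]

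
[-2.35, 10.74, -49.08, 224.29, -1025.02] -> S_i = -2.35*(-4.57)^i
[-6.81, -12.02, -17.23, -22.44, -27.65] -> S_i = -6.81 + -5.21*i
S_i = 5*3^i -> [5, 15, 45, 135, 405]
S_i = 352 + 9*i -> [352, 361, 370, 379, 388]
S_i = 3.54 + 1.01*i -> [3.54, 4.55, 5.56, 6.57, 7.58]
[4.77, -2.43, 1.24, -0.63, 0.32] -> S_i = 4.77*(-0.51)^i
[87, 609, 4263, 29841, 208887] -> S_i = 87*7^i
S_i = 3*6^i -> [3, 18, 108, 648, 3888]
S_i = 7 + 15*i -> [7, 22, 37, 52, 67]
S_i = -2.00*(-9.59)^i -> [-2.0, 19.18, -183.94, 1763.95, -16916.26]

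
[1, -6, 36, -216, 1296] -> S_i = 1*-6^i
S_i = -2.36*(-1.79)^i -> [-2.36, 4.22, -7.56, 13.54, -24.23]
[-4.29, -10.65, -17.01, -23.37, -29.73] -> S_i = -4.29 + -6.36*i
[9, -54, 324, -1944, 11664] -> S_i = 9*-6^i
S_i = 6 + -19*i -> [6, -13, -32, -51, -70]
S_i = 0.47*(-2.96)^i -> [0.47, -1.39, 4.12, -12.19, 36.08]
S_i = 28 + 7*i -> [28, 35, 42, 49, 56]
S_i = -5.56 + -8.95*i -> [-5.56, -14.51, -23.46, -32.41, -41.36]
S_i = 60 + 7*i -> [60, 67, 74, 81, 88]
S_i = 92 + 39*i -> [92, 131, 170, 209, 248]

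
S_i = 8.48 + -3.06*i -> [8.48, 5.42, 2.36, -0.7, -3.76]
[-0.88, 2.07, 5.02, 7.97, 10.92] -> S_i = -0.88 + 2.95*i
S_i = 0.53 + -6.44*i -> [0.53, -5.91, -12.35, -18.79, -25.23]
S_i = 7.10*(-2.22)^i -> [7.1, -15.76, 34.99, -77.68, 172.45]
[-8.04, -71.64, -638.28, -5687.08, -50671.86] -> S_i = -8.04*8.91^i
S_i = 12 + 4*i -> [12, 16, 20, 24, 28]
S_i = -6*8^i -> [-6, -48, -384, -3072, -24576]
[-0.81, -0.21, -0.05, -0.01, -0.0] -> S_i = -0.81*0.26^i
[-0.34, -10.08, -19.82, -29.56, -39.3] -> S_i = -0.34 + -9.74*i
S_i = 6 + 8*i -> [6, 14, 22, 30, 38]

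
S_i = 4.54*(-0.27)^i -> [4.54, -1.23, 0.33, -0.09, 0.02]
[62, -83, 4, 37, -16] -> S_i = Random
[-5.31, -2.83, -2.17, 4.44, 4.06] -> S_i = Random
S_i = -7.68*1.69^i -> [-7.68, -12.98, -21.93, -37.07, -62.65]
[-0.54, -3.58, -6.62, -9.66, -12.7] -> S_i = -0.54 + -3.04*i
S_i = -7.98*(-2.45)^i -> [-7.98, 19.55, -47.9, 117.35, -287.52]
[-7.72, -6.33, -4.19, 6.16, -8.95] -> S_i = Random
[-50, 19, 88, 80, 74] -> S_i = Random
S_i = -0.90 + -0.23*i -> [-0.9, -1.13, -1.36, -1.59, -1.82]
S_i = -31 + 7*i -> [-31, -24, -17, -10, -3]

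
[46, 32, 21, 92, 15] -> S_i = Random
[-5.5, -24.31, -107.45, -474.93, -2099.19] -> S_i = -5.50*4.42^i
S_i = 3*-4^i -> [3, -12, 48, -192, 768]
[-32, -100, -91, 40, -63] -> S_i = Random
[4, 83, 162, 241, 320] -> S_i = 4 + 79*i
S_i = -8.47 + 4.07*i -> [-8.47, -4.4, -0.33, 3.74, 7.81]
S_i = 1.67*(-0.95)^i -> [1.67, -1.59, 1.51, -1.43, 1.36]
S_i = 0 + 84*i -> [0, 84, 168, 252, 336]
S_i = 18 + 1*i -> [18, 19, 20, 21, 22]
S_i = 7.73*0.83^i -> [7.73, 6.42, 5.33, 4.42, 3.67]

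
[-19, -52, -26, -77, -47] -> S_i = Random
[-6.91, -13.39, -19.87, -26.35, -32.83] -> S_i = -6.91 + -6.48*i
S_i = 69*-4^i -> [69, -276, 1104, -4416, 17664]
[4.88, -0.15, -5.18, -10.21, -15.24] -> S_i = 4.88 + -5.03*i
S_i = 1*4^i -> [1, 4, 16, 64, 256]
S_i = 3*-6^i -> [3, -18, 108, -648, 3888]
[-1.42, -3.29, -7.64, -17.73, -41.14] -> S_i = -1.42*2.32^i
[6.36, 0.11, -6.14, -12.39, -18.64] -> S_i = 6.36 + -6.25*i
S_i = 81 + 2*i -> [81, 83, 85, 87, 89]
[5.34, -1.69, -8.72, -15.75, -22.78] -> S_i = 5.34 + -7.03*i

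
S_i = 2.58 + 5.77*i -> [2.58, 8.35, 14.12, 19.89, 25.66]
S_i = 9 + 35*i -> [9, 44, 79, 114, 149]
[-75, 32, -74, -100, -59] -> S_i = Random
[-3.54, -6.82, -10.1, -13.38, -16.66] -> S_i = -3.54 + -3.28*i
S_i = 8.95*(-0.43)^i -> [8.95, -3.85, 1.65, -0.71, 0.31]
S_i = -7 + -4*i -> [-7, -11, -15, -19, -23]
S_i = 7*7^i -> [7, 49, 343, 2401, 16807]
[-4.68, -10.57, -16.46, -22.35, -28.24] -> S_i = -4.68 + -5.89*i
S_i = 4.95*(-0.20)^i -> [4.95, -0.99, 0.2, -0.04, 0.01]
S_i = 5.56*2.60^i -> [5.56, 14.46, 37.59, 97.72, 254.08]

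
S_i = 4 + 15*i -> [4, 19, 34, 49, 64]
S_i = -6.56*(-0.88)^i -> [-6.56, 5.77, -5.08, 4.47, -3.93]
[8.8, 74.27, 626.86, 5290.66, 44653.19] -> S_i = 8.80*8.44^i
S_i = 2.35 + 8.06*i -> [2.35, 10.41, 18.47, 26.53, 34.59]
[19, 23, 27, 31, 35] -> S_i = 19 + 4*i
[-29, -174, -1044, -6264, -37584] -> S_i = -29*6^i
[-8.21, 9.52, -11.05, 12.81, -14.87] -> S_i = -8.21*(-1.16)^i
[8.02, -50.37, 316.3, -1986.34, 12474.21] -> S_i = 8.02*(-6.28)^i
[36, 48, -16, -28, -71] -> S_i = Random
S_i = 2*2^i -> [2, 4, 8, 16, 32]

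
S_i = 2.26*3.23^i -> [2.26, 7.3, 23.58, 76.16, 245.99]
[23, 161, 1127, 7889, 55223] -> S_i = 23*7^i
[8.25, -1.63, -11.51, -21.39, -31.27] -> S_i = 8.25 + -9.88*i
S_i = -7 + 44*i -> [-7, 37, 81, 125, 169]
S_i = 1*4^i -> [1, 4, 16, 64, 256]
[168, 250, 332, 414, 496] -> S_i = 168 + 82*i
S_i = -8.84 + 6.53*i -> [-8.84, -2.31, 4.22, 10.75, 17.28]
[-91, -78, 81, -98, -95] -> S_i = Random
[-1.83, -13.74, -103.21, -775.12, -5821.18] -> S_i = -1.83*7.51^i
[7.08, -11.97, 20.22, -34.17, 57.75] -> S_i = 7.08*(-1.69)^i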